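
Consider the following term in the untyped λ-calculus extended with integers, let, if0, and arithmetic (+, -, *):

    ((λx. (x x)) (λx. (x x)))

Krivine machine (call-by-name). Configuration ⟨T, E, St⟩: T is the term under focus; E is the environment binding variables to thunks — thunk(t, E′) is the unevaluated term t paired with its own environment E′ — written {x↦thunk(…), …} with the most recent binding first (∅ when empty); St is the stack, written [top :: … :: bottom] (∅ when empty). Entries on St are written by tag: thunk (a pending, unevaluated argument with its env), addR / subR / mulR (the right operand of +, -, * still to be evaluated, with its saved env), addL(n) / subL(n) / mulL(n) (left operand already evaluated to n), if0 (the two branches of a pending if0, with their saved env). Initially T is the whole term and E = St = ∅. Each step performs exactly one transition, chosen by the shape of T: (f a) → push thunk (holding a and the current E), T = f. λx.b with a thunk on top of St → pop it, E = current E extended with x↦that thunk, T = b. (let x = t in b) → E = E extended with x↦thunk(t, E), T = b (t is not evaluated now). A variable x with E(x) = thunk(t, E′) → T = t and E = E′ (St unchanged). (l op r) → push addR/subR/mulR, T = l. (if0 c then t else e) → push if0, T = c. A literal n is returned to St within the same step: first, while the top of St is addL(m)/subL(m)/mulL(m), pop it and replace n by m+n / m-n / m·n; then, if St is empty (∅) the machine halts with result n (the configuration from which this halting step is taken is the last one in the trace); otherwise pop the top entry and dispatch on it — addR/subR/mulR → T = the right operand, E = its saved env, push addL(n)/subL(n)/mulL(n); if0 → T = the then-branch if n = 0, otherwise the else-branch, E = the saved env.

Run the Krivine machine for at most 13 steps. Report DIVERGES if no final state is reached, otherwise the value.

Answer: DIVERGES (no final state within 13 steps)

Machine steps:
t=0: <T=((λx. (x x)) (λx. (x x))), E=∅, St=∅>
t=1: <T=(λx. (x x)), E=∅, St=[thunk]>
t=2: <T=(x x), E={x↦thunk((λx. (x x)), ∅)}, St=∅>
t=3: <T=x, E={x↦thunk((λx. (x x)), ∅)}, St=[thunk]>
t=4: <T=(λx. (x x)), E=∅, St=[thunk]>
t=5: <T=(x x), E={x↦thunk(x, {x↦thunk((λx. (x x)), ∅)})}, St=∅>
t=6: <T=x, E={x↦thunk(x, {x↦thunk((λx. (x x)), ∅)})}, St=[thunk]>
t=7: <T=x, E={x↦thunk((λx. (x x)), ∅)}, St=[thunk]>
t=8: <T=(λx. (x x)), E=∅, St=[thunk]>
t=9: <T=(x x), E={x↦thunk(x, {x↦thunk(x, {x↦thunk((λx. (x x)), ∅)})})}, St=∅>
t=10: <T=x, E={x↦thunk(x, {x↦thunk(x, {x↦thunk((λx. (x x)), ∅)})})}, St=[thunk]>
t=11: <T=x, E={x↦thunk(x, {x↦thunk((λx. (x x)), ∅)})}, St=[thunk]>
t=12: <T=x, E={x↦thunk((λx. (x x)), ∅)}, St=[thunk]>
t=13: <T=(λx. (x x)), E=∅, St=[thunk]>
→ 13 transitions taken and the configuration is still not final: no result within 13 steps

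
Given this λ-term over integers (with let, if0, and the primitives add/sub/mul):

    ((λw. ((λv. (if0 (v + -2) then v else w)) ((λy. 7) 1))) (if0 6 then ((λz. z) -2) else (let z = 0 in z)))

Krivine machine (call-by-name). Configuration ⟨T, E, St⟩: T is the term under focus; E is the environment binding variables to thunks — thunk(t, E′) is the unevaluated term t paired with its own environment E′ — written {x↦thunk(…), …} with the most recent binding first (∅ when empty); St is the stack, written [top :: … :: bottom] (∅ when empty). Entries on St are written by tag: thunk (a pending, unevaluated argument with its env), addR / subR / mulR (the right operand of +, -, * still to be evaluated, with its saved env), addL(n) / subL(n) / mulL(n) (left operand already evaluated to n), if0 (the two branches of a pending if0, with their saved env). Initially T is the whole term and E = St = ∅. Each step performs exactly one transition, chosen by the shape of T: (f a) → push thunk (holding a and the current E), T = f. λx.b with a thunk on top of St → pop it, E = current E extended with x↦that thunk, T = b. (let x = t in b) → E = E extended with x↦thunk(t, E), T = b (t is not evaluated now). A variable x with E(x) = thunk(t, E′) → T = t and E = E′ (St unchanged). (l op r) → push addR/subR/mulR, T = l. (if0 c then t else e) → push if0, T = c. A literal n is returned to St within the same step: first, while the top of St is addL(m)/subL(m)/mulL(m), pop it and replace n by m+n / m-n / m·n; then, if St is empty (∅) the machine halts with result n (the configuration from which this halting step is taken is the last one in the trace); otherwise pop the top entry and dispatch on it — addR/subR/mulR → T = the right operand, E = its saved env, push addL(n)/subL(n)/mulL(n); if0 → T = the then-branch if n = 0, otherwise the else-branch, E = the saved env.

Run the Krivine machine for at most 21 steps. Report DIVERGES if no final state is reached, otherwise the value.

[0] [T=((λw. ((λv. (if0 (v + -2) then v else w)) ((λy. 7) 1))) (if0 6 then ((λz. z) -2) else (let z = 0 in z))) | E=∅ | St=∅]
[1] [T=(λw. ((λv. (if0 (v + -2) then v else w)) ((λy. 7) 1))) | E=∅ | St=[thunk]]
[2] [T=((λv. (if0 (v + -2) then v else w)) ((λy. 7) 1)) | E={w↦thunk((if0 6 then ((λz. z) -2) else (let z = 0 in z)), ∅)} | St=∅]
[3] [T=(λv. (if0 (v + -2) then v else w)) | E={w↦thunk((if0 6 then ((λz. z) -2) else (let z = 0 in z)), ∅)} | St=[thunk]]
[4] [T=(if0 (v + -2) then v else w) | E={v↦thunk(((λy. 7) 1), {w↦thunk((if0 6 then ((λz. z) -2) else (let z = 0 in z)), ∅)}), w↦thunk((if0 6 then ((λz. z) -2) else (let z = 0 in z)), ∅)} | St=∅]
[5] [T=(v + -2) | E={v↦thunk(((λy. 7) 1), {w↦thunk((if0 6 then ((λz. z) -2) else (let z = 0 in z)), ∅)}), w↦thunk((if0 6 then ((λz. z) -2) else (let z = 0 in z)), ∅)} | St=[if0]]
[6] [T=v | E={v↦thunk(((λy. 7) 1), {w↦thunk((if0 6 then ((λz. z) -2) else (let z = 0 in z)), ∅)}), w↦thunk((if0 6 then ((λz. z) -2) else (let z = 0 in z)), ∅)} | St=[addR :: if0]]
[7] [T=((λy. 7) 1) | E={w↦thunk((if0 6 then ((λz. z) -2) else (let z = 0 in z)), ∅)} | St=[addR :: if0]]
[8] [T=(λy. 7) | E={w↦thunk((if0 6 then ((λz. z) -2) else (let z = 0 in z)), ∅)} | St=[thunk :: addR :: if0]]
[9] [T=7 | E={y↦thunk(1, {w↦thunk((if0 6 then ((λz. z) -2) else (let z = 0 in z)), ∅)}), w↦thunk((if0 6 then ((λz. z) -2) else (let z = 0 in z)), ∅)} | St=[addR :: if0]]
[10] [T=-2 | E={v↦thunk(((λy. 7) 1), {w↦thunk((if0 6 then ((λz. z) -2) else (let z = 0 in z)), ∅)}), w↦thunk((if0 6 then ((λz. z) -2) else (let z = 0 in z)), ∅)} | St=[addL(7) :: if0]]
[11] [T=w | E={v↦thunk(((λy. 7) 1), {w↦thunk((if0 6 then ((λz. z) -2) else (let z = 0 in z)), ∅)}), w↦thunk((if0 6 then ((λz. z) -2) else (let z = 0 in z)), ∅)} | St=∅]
[12] [T=(if0 6 then ((λz. z) -2) else (let z = 0 in z)) | E=∅ | St=∅]
[13] [T=6 | E=∅ | St=[if0]]
[14] [T=(let z = 0 in z) | E=∅ | St=∅]
[15] [T=z | E={z↦thunk(0, ∅)} | St=∅]
[16] [T=0 | E=∅ | St=∅]
→ final value 0

Answer: 0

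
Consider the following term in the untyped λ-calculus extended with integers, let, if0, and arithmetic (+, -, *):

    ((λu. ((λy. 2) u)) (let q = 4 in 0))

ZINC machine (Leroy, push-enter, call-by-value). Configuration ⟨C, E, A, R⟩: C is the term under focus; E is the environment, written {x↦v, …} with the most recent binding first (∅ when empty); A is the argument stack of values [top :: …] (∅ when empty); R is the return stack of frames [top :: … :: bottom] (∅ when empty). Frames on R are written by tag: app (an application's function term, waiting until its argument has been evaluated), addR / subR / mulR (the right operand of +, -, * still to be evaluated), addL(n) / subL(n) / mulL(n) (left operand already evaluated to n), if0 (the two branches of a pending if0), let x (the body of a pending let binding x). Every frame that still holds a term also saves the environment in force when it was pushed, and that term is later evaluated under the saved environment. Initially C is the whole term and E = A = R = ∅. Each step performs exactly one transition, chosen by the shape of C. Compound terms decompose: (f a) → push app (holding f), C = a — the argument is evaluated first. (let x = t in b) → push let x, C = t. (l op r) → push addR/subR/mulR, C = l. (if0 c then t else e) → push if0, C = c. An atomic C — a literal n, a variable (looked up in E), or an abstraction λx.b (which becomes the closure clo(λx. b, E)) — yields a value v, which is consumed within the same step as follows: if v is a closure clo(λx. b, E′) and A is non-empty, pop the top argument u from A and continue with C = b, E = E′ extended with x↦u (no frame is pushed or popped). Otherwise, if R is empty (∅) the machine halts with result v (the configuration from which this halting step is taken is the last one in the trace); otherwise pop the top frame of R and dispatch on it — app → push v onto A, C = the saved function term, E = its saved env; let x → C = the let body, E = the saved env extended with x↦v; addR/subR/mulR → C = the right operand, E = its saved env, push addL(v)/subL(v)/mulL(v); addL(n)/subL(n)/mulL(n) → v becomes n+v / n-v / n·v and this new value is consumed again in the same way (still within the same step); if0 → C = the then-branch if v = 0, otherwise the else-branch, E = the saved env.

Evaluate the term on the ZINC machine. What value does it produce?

Answer: 2

Machine steps:
t=0: <C=((λu. ((λy. 2) u)) (let q = 4 in 0)), E=∅, A=∅, R=∅>
t=1: <C=(let q = 4 in 0), E=∅, A=∅, R=[app]>
t=2: <C=4, E=∅, A=∅, R=[let q :: app]>
t=3: <C=0, E={q↦4}, A=∅, R=[app]>
t=4: <C=(λu. ((λy. 2) u)), E=∅, A=[0], R=∅>
t=5: <C=((λy. 2) u), E={u↦0}, A=∅, R=∅>
t=6: <C=u, E={u↦0}, A=∅, R=[app]>
t=7: <C=(λy. 2), E={u↦0}, A=[0], R=∅>
t=8: <C=2, E={y↦0, u↦0}, A=∅, R=∅>
→ final value 2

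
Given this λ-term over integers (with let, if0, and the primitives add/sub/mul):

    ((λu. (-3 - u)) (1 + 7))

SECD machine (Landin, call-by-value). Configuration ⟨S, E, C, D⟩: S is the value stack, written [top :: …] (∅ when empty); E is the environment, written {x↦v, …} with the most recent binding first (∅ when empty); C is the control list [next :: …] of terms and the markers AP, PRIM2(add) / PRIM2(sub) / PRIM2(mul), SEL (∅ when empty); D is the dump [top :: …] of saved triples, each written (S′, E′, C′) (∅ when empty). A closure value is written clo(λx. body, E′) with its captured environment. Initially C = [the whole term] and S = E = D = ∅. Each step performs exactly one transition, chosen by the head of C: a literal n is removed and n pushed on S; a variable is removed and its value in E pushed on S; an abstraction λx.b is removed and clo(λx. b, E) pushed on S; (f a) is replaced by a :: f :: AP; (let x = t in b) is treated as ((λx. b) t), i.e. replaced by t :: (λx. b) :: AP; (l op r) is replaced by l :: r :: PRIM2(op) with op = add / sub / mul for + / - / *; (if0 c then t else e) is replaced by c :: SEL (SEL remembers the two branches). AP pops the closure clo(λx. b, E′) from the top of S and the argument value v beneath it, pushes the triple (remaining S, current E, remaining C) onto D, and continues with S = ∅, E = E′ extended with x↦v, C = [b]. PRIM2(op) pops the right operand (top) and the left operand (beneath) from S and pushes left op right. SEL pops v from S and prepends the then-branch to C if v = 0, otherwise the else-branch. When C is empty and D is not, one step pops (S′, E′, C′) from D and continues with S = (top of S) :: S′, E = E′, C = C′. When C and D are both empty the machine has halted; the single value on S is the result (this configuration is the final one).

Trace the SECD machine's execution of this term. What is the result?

0. [S=∅ | E=∅ | C=[((λu. (-3 - u)) (1 + 7))] | D=∅]
1. [S=∅ | E=∅ | C=[(1 + 7) :: (λu. (-3 - u)) :: AP] | D=∅]
2. [S=∅ | E=∅ | C=[1 :: 7 :: PRIM2(add) :: (λu. (-3 - u)) :: AP] | D=∅]
3. [S=[1] | E=∅ | C=[7 :: PRIM2(add) :: (λu. (-3 - u)) :: AP] | D=∅]
4. [S=[7 :: 1] | E=∅ | C=[PRIM2(add) :: (λu. (-3 - u)) :: AP] | D=∅]
5. [S=[8] | E=∅ | C=[(λu. (-3 - u)) :: AP] | D=∅]
6. [S=[clo(λu. (-3 - u), ∅) :: 8] | E=∅ | C=[AP] | D=∅]
7. [S=∅ | E={u↦8} | C=[(-3 - u)] | D=[(∅, ∅, ∅)]]
8. [S=∅ | E={u↦8} | C=[-3 :: u :: PRIM2(sub)] | D=[(∅, ∅, ∅)]]
9. [S=[-3] | E={u↦8} | C=[u :: PRIM2(sub)] | D=[(∅, ∅, ∅)]]
10. [S=[8 :: -3] | E={u↦8} | C=[PRIM2(sub)] | D=[(∅, ∅, ∅)]]
11. [S=[-11] | E={u↦8} | C=∅ | D=[(∅, ∅, ∅)]]
12. [S=[-11] | E=∅ | C=∅ | D=∅]
→ final value -11

Answer: -11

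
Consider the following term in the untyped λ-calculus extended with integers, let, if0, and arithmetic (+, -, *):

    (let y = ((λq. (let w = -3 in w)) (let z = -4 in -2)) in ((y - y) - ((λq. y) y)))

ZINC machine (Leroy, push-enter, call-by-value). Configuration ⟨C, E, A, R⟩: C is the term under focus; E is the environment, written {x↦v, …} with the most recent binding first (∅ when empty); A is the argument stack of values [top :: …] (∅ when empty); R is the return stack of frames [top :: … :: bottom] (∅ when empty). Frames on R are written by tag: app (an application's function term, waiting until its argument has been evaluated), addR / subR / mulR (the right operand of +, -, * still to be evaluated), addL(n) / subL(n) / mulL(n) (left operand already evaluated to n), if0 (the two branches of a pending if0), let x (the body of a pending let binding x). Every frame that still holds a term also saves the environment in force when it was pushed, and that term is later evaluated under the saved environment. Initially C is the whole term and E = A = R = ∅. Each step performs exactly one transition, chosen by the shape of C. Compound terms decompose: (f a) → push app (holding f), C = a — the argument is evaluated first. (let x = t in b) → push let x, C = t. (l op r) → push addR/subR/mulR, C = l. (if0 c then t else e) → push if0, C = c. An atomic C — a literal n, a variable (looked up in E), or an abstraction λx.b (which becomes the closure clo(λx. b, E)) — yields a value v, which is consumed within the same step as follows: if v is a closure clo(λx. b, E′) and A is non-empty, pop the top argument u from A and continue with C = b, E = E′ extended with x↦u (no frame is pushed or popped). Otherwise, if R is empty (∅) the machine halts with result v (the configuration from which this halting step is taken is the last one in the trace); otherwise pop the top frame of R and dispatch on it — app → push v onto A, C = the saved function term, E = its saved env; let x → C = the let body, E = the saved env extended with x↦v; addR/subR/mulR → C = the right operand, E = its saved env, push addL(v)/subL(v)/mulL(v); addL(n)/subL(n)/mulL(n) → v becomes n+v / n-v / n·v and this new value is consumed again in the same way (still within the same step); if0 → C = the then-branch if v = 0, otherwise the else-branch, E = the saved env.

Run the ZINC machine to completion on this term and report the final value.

t=0: [C=(let y = ((λq. (let w = -3 in w)) (let z = -4 in -2)) in ((y - y) - ((λq. y) y))) | E=∅ | A=∅ | R=∅]
t=1: [C=((λq. (let w = -3 in w)) (let z = -4 in -2)) | E=∅ | A=∅ | R=[let y]]
t=2: [C=(let z = -4 in -2) | E=∅ | A=∅ | R=[app :: let y]]
t=3: [C=-4 | E=∅ | A=∅ | R=[let z :: app :: let y]]
t=4: [C=-2 | E={z↦-4} | A=∅ | R=[app :: let y]]
t=5: [C=(λq. (let w = -3 in w)) | E=∅ | A=[-2] | R=[let y]]
t=6: [C=(let w = -3 in w) | E={q↦-2} | A=∅ | R=[let y]]
t=7: [C=-3 | E={q↦-2} | A=∅ | R=[let w :: let y]]
t=8: [C=w | E={w↦-3, q↦-2} | A=∅ | R=[let y]]
t=9: [C=((y - y) - ((λq. y) y)) | E={y↦-3} | A=∅ | R=∅]
t=10: [C=(y - y) | E={y↦-3} | A=∅ | R=[subR]]
t=11: [C=y | E={y↦-3} | A=∅ | R=[subR :: subR]]
t=12: [C=y | E={y↦-3} | A=∅ | R=[subL(-3) :: subR]]
t=13: [C=((λq. y) y) | E={y↦-3} | A=∅ | R=[subL(0)]]
t=14: [C=y | E={y↦-3} | A=∅ | R=[app :: subL(0)]]
t=15: [C=(λq. y) | E={y↦-3} | A=[-3] | R=[subL(0)]]
t=16: [C=y | E={q↦-3, y↦-3} | A=∅ | R=[subL(0)]]
→ final value 3

Answer: 3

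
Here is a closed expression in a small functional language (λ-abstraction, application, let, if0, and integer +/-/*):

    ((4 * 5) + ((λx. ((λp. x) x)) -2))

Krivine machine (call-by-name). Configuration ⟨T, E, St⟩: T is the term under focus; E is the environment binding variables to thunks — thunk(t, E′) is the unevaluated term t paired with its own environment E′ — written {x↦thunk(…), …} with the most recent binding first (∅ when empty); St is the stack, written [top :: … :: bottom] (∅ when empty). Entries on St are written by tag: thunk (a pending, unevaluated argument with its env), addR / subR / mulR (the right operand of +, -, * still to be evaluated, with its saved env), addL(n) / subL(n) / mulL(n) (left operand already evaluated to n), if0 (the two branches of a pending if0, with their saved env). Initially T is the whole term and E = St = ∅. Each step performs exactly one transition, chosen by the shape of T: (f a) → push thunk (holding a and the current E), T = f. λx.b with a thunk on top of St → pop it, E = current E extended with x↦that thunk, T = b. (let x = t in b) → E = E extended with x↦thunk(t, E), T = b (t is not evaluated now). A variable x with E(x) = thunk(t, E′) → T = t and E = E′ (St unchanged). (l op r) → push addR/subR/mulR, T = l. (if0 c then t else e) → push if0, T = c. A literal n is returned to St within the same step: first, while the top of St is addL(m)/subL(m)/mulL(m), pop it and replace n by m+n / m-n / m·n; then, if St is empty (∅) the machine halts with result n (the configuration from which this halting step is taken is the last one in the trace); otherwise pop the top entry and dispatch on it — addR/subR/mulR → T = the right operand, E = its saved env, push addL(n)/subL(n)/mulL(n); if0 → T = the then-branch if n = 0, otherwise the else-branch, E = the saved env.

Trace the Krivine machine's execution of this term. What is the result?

Answer: 18

Execution trace:
0. ⟨T=((4 * 5) + ((λx. ((λp. x) x)) -2)); E=∅; St=∅⟩
1. ⟨T=(4 * 5); E=∅; St=[addR]⟩
2. ⟨T=4; E=∅; St=[mulR :: addR]⟩
3. ⟨T=5; E=∅; St=[mulL(4) :: addR]⟩
4. ⟨T=((λx. ((λp. x) x)) -2); E=∅; St=[addL(20)]⟩
5. ⟨T=(λx. ((λp. x) x)); E=∅; St=[thunk :: addL(20)]⟩
6. ⟨T=((λp. x) x); E={x↦thunk(-2, ∅)}; St=[addL(20)]⟩
7. ⟨T=(λp. x); E={x↦thunk(-2, ∅)}; St=[thunk :: addL(20)]⟩
8. ⟨T=x; E={p↦thunk(x, {x↦thunk(-2, ∅)}), x↦thunk(-2, ∅)}; St=[addL(20)]⟩
9. ⟨T=-2; E=∅; St=[addL(20)]⟩
→ final value 18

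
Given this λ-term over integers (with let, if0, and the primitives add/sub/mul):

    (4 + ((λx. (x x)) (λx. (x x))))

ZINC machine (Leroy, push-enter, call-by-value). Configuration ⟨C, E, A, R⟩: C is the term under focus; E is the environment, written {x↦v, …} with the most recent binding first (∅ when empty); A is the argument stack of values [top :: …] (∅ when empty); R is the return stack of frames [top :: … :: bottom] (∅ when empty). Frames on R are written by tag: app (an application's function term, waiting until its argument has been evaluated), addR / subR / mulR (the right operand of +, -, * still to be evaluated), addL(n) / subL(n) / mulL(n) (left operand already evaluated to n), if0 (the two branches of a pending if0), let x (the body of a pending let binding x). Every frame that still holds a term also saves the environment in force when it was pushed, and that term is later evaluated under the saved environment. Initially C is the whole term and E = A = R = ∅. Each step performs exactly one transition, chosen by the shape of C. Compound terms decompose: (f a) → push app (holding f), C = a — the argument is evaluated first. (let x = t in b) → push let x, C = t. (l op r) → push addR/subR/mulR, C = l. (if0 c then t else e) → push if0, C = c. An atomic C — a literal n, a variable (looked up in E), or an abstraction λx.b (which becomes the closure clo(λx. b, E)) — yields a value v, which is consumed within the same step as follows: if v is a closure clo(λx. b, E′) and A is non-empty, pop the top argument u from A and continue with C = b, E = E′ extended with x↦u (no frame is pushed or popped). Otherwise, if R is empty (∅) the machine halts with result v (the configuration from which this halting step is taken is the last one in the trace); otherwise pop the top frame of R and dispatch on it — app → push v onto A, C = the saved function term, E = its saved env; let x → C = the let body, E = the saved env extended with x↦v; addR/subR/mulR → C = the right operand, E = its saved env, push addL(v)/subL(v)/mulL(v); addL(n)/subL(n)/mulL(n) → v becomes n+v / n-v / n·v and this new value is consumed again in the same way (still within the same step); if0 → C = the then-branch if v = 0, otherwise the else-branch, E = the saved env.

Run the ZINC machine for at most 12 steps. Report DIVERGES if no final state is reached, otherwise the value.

step 0: ⟨C=(4 + ((λx. (x x)) (λx. (x x)))); E=∅; A=∅; R=∅⟩
step 1: ⟨C=4; E=∅; A=∅; R=[addR]⟩
step 2: ⟨C=((λx. (x x)) (λx. (x x))); E=∅; A=∅; R=[addL(4)]⟩
step 3: ⟨C=(λx. (x x)); E=∅; A=∅; R=[app :: addL(4)]⟩
step 4: ⟨C=(λx. (x x)); E=∅; A=[clo(λx. (x x), ∅)]; R=[addL(4)]⟩
step 5: ⟨C=(x x); E={x↦clo(λx. (x x), ∅)}; A=∅; R=[addL(4)]⟩
step 6: ⟨C=x; E={x↦clo(λx. (x x), ∅)}; A=∅; R=[app :: addL(4)]⟩
step 7: ⟨C=x; E={x↦clo(λx. (x x), ∅)}; A=[clo(λx. (x x), ∅)]; R=[addL(4)]⟩
… configuration repeats with period 3 (steps 5–7 recur indefinitely) …

Answer: DIVERGES (no final state within 12 steps)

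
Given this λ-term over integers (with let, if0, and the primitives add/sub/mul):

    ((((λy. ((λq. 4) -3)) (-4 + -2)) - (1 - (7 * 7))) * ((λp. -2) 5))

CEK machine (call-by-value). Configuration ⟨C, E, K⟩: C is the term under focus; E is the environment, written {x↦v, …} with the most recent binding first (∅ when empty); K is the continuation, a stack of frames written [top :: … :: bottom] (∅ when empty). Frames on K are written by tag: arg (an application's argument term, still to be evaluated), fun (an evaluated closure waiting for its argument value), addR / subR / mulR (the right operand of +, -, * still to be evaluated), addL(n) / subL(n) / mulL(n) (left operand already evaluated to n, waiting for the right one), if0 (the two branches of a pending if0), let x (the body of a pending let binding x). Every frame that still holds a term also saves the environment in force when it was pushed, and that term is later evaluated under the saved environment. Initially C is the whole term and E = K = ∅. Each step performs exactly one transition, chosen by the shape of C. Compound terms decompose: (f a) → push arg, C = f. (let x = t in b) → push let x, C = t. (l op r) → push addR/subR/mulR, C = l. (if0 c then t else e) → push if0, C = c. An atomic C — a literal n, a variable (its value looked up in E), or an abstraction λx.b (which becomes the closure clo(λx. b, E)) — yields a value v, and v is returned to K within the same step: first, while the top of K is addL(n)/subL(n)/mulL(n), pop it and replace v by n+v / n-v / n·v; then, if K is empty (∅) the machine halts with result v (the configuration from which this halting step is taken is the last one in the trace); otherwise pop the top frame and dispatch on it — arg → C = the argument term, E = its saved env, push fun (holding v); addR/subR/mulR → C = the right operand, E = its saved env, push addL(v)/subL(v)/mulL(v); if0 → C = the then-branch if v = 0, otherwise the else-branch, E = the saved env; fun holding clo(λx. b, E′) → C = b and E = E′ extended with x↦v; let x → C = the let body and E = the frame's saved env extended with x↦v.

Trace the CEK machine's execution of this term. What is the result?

Answer: -104

Derivation:
[0] ⟨C=((((λy. ((λq. 4) -3)) (-4 + -2)) - (1 - (7 * 7))) * ((λp. -2) 5)); E=∅; K=∅⟩
[1] ⟨C=(((λy. ((λq. 4) -3)) (-4 + -2)) - (1 - (7 * 7))); E=∅; K=[mulR]⟩
[2] ⟨C=((λy. ((λq. 4) -3)) (-4 + -2)); E=∅; K=[subR :: mulR]⟩
[3] ⟨C=(λy. ((λq. 4) -3)); E=∅; K=[arg :: subR :: mulR]⟩
[4] ⟨C=(-4 + -2); E=∅; K=[fun :: subR :: mulR]⟩
[5] ⟨C=-4; E=∅; K=[addR :: fun :: subR :: mulR]⟩
[6] ⟨C=-2; E=∅; K=[addL(-4) :: fun :: subR :: mulR]⟩
[7] ⟨C=((λq. 4) -3); E={y↦-6}; K=[subR :: mulR]⟩
[8] ⟨C=(λq. 4); E={y↦-6}; K=[arg :: subR :: mulR]⟩
[9] ⟨C=-3; E={y↦-6}; K=[fun :: subR :: mulR]⟩
[10] ⟨C=4; E={q↦-3, y↦-6}; K=[subR :: mulR]⟩
[11] ⟨C=(1 - (7 * 7)); E=∅; K=[subL(4) :: mulR]⟩
[12] ⟨C=1; E=∅; K=[subR :: subL(4) :: mulR]⟩
[13] ⟨C=(7 * 7); E=∅; K=[subL(1) :: subL(4) :: mulR]⟩
[14] ⟨C=7; E=∅; K=[mulR :: subL(1) :: subL(4) :: mulR]⟩
[15] ⟨C=7; E=∅; K=[mulL(7) :: subL(1) :: subL(4) :: mulR]⟩
[16] ⟨C=((λp. -2) 5); E=∅; K=[mulL(52)]⟩
[17] ⟨C=(λp. -2); E=∅; K=[arg :: mulL(52)]⟩
[18] ⟨C=5; E=∅; K=[fun :: mulL(52)]⟩
[19] ⟨C=-2; E={p↦5}; K=[mulL(52)]⟩
→ final value -104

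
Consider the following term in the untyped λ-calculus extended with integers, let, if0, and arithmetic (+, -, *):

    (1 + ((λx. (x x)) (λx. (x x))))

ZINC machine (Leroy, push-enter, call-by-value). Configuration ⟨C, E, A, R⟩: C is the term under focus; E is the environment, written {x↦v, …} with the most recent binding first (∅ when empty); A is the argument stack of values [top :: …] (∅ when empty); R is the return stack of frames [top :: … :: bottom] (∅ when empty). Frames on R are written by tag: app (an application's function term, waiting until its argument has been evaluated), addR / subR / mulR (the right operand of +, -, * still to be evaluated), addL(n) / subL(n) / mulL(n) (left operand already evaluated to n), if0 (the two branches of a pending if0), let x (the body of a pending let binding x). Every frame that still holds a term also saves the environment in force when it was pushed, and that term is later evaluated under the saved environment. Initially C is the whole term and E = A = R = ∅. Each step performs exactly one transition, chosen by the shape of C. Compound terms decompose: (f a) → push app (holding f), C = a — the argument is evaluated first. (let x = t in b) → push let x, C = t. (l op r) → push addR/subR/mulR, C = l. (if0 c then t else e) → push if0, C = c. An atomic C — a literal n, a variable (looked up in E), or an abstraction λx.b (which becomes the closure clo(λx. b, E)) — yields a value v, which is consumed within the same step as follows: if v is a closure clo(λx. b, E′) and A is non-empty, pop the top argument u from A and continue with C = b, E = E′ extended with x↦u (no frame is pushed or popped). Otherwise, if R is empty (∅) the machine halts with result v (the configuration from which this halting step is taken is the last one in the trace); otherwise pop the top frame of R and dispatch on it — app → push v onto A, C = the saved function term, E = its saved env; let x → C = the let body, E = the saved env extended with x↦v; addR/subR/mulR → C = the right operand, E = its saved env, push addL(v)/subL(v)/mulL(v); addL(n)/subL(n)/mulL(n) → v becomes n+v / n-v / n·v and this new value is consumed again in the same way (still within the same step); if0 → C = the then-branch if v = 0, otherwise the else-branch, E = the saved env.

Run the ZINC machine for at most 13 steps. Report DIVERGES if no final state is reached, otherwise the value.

[0] <C=(1 + ((λx. (x x)) (λx. (x x)))), E=∅, A=∅, R=∅>
[1] <C=1, E=∅, A=∅, R=[addR]>
[2] <C=((λx. (x x)) (λx. (x x))), E=∅, A=∅, R=[addL(1)]>
[3] <C=(λx. (x x)), E=∅, A=∅, R=[app :: addL(1)]>
[4] <C=(λx. (x x)), E=∅, A=[clo(λx. (x x), ∅)], R=[addL(1)]>
[5] <C=(x x), E={x↦clo(λx. (x x), ∅)}, A=∅, R=[addL(1)]>
[6] <C=x, E={x↦clo(λx. (x x), ∅)}, A=∅, R=[app :: addL(1)]>
[7] <C=x, E={x↦clo(λx. (x x), ∅)}, A=[clo(λx. (x x), ∅)], R=[addL(1)]>
… configuration repeats with period 3 (steps 5–7 recur indefinitely) …

Answer: DIVERGES (no final state within 13 steps)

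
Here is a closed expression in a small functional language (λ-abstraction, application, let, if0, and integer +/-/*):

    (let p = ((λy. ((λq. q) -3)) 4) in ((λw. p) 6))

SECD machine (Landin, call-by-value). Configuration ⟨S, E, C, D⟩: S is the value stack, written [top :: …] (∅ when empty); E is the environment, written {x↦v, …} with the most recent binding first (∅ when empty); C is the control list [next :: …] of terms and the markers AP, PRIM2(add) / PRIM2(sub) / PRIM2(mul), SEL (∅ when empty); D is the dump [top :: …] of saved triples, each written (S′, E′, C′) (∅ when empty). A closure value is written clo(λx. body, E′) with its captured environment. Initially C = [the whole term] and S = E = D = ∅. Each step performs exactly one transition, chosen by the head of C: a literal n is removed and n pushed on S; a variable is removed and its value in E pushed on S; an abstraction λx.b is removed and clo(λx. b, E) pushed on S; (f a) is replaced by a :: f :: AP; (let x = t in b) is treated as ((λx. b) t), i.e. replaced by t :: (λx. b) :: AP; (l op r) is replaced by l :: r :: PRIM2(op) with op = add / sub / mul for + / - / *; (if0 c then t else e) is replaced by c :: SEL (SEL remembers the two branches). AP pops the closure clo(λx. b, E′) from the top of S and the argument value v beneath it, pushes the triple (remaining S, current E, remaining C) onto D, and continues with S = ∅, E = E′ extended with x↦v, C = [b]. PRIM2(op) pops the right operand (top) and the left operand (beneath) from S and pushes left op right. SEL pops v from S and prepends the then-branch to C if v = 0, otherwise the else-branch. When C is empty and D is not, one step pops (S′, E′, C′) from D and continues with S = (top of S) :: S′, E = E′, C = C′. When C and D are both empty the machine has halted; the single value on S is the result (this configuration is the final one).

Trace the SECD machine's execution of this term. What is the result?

Answer: -3

Machine steps:
t=0: ⟨S=∅; E=∅; C=[(let p = ((λy. ((λq. q) -3)) 4) in ((λw. p) 6))]; D=∅⟩
t=1: ⟨S=∅; E=∅; C=[((λy. ((λq. q) -3)) 4) :: (λp. ((λw. p) 6)) :: AP]; D=∅⟩
t=2: ⟨S=∅; E=∅; C=[4 :: (λy. ((λq. q) -3)) :: AP :: (λp. ((λw. p) 6)) :: AP]; D=∅⟩
t=3: ⟨S=[4]; E=∅; C=[(λy. ((λq. q) -3)) :: AP :: (λp. ((λw. p) 6)) :: AP]; D=∅⟩
t=4: ⟨S=[clo(λy. ((λq. q) -3), ∅) :: 4]; E=∅; C=[AP :: (λp. ((λw. p) 6)) :: AP]; D=∅⟩
t=5: ⟨S=∅; E={y↦4}; C=[((λq. q) -3)]; D=[(∅, ∅, [(λp. ((λw. p) 6)) :: AP])]⟩
t=6: ⟨S=∅; E={y↦4}; C=[-3 :: (λq. q) :: AP]; D=[(∅, ∅, [(λp. ((λw. p) 6)) :: AP])]⟩
t=7: ⟨S=[-3]; E={y↦4}; C=[(λq. q) :: AP]; D=[(∅, ∅, [(λp. ((λw. p) 6)) :: AP])]⟩
t=8: ⟨S=[clo(λq. q, {y↦4}) :: -3]; E={y↦4}; C=[AP]; D=[(∅, ∅, [(λp. ((λw. p) 6)) :: AP])]⟩
t=9: ⟨S=∅; E={q↦-3, y↦4}; C=[q]; D=[(∅, {y↦4}, ∅) :: (∅, ∅, [(λp. ((λw. p) 6)) :: AP])]⟩
t=10: ⟨S=[-3]; E={q↦-3, y↦4}; C=∅; D=[(∅, {y↦4}, ∅) :: (∅, ∅, [(λp. ((λw. p) 6)) :: AP])]⟩
t=11: ⟨S=[-3]; E={y↦4}; C=∅; D=[(∅, ∅, [(λp. ((λw. p) 6)) :: AP])]⟩
t=12: ⟨S=[-3]; E=∅; C=[(λp. ((λw. p) 6)) :: AP]; D=∅⟩
t=13: ⟨S=[clo(λp. ((λw. p) 6), ∅) :: -3]; E=∅; C=[AP]; D=∅⟩
t=14: ⟨S=∅; E={p↦-3}; C=[((λw. p) 6)]; D=[(∅, ∅, ∅)]⟩
t=15: ⟨S=∅; E={p↦-3}; C=[6 :: (λw. p) :: AP]; D=[(∅, ∅, ∅)]⟩
t=16: ⟨S=[6]; E={p↦-3}; C=[(λw. p) :: AP]; D=[(∅, ∅, ∅)]⟩
t=17: ⟨S=[clo(λw. p, {p↦-3}) :: 6]; E={p↦-3}; C=[AP]; D=[(∅, ∅, ∅)]⟩
t=18: ⟨S=∅; E={w↦6, p↦-3}; C=[p]; D=[(∅, {p↦-3}, ∅) :: (∅, ∅, ∅)]⟩
t=19: ⟨S=[-3]; E={w↦6, p↦-3}; C=∅; D=[(∅, {p↦-3}, ∅) :: (∅, ∅, ∅)]⟩
t=20: ⟨S=[-3]; E={p↦-3}; C=∅; D=[(∅, ∅, ∅)]⟩
t=21: ⟨S=[-3]; E=∅; C=∅; D=∅⟩
→ final value -3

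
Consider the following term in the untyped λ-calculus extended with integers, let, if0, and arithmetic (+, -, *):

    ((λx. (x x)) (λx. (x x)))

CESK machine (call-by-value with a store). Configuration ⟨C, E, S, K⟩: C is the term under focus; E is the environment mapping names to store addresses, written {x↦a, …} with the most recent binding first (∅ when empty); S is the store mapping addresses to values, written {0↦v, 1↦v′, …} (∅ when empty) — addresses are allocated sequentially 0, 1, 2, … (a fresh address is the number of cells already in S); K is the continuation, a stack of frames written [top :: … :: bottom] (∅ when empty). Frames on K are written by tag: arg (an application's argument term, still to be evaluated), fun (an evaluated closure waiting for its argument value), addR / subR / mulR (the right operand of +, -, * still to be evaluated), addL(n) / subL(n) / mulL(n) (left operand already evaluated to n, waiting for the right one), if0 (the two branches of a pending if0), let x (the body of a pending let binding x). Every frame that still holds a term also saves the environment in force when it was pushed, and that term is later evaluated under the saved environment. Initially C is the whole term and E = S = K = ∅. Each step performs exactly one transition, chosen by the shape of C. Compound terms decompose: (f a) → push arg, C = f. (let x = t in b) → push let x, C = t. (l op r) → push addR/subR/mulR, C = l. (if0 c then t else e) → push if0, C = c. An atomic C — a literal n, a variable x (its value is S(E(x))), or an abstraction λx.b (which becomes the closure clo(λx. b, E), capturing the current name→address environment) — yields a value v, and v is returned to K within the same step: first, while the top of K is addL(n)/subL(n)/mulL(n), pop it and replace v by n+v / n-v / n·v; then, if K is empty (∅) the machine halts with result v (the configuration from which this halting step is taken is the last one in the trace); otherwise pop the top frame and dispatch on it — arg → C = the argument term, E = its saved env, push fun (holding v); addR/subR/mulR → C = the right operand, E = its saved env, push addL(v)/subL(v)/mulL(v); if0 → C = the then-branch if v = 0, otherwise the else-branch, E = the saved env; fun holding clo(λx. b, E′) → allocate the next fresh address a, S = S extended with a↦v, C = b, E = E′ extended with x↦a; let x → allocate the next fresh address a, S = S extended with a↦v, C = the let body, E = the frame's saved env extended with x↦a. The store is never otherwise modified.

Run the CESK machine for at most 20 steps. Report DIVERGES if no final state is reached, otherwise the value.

0. [C=((λx. (x x)) (λx. (x x))) | E=∅ | S=∅ | K=∅]
1. [C=(λx. (x x)) | E=∅ | S=∅ | K=[arg]]
2. [C=(λx. (x x)) | E=∅ | S=∅ | K=[fun]]
3. [C=(x x) | E={x↦0} | S={0↦clo(λx. (x x), ∅)} | K=∅]
4. [C=x | E={x↦0} | S={0↦clo(λx. (x x), ∅)} | K=[arg]]
5. [C=x | E={x↦0} | S={0↦clo(λx. (x x), ∅)} | K=[fun]]
6. [C=(x x) | E={x↦1} | S={0↦clo(λx. (x x), ∅), 1↦clo(λx. (x x), ∅)} | K=∅]
7. [C=x | E={x↦1} | S={0↦clo(λx. (x x), ∅), 1↦clo(λx. (x x), ∅)} | K=[arg]]
8. [C=x | E={x↦1} | S={0↦clo(λx. (x x), ∅), 1↦clo(λx. (x x), ∅)} | K=[fun]]
9. [C=(x x) | E={x↦2} | S={0↦clo(λx. (x x), ∅), 1↦clo(λx. (x x), ∅), 2↦clo(λx. (x x), ∅)} | K=∅]
10. [C=x | E={x↦2} | S={0↦clo(λx. (x x), ∅), 1↦clo(λx. (x x), ∅), 2↦clo(λx. (x x), ∅)} | K=[arg]]
11. [C=x | E={x↦2} | S={0↦clo(λx. (x x), ∅), 1↦clo(λx. (x x), ∅), 2↦clo(λx. (x x), ∅)} | K=[fun]]
12. [C=(x x) | E={x↦3} | S={0↦clo(λx. (x x), ∅), 1↦clo(λx. (x x), ∅), 2↦clo(λx. (x x), ∅), 3↦clo(λx. (x x), ∅)} | K=∅]
13. [C=x | E={x↦3} | S={0↦clo(λx. (x x), ∅), 1↦clo(λx. (x x), ∅), 2↦clo(λx. (x x), ∅), 3↦clo(λx. (x x), ∅)} | K=[arg]]
14. [C=x | E={x↦3} | S={0↦clo(λx. (x x), ∅), 1↦clo(λx. (x x), ∅), 2↦clo(λx. (x x), ∅), 3↦clo(λx. (x x), ∅)} | K=[fun]]
15. [C=(x x) | E={x↦4} | S={0↦clo(λx. (x x), ∅), 1↦clo(λx. (x x), ∅), 2↦clo(λx. (x x), ∅), 3↦clo(λx. (x x), ∅), 4↦clo(λx. (x x), ∅)} | K=∅]
16. [C=x | E={x↦4} | S={0↦clo(λx. (x x), ∅), 1↦clo(λx. (x x), ∅), 2↦clo(λx. (x x), ∅), 3↦clo(λx. (x x), ∅), 4↦clo(λx. (x x), ∅)} | K=[arg]]
17. [C=x | E={x↦4} | S={0↦clo(λx. (x x), ∅), 1↦clo(λx. (x x), ∅), 2↦clo(λx. (x x), ∅), 3↦clo(λx. (x x), ∅), 4↦clo(λx. (x x), ∅)} | K=[fun]]
18. [C=(x x) | E={x↦5} | S={0↦clo(λx. (x x), ∅), 1↦clo(λx. (x x), ∅), 2↦clo(λx. (x x), ∅), 3↦clo(λx. (x x), ∅), 4↦clo(λx. (x x), ∅), 5↦clo(λx. (x x), ∅)} | K=∅]
19. [C=x | E={x↦5} | S={0↦clo(λx. (x x), ∅), 1↦clo(λx. (x x), ∅), 2↦clo(λx. (x x), ∅), 3↦clo(λx. (x x), ∅), 4↦clo(λx. (x x), ∅), 5↦clo(λx. (x x), ∅)} | K=[arg]]
20. [C=x | E={x↦5} | S={0↦clo(λx. (x x), ∅), 1↦clo(λx. (x x), ∅), 2↦clo(λx. (x x), ∅), 3↦clo(λx. (x x), ∅), 4↦clo(λx. (x x), ∅), 5↦clo(λx. (x x), ∅)} | K=[fun]]
→ 20 transitions taken and the configuration is still not final: no result within 20 steps

Answer: DIVERGES (no final state within 20 steps)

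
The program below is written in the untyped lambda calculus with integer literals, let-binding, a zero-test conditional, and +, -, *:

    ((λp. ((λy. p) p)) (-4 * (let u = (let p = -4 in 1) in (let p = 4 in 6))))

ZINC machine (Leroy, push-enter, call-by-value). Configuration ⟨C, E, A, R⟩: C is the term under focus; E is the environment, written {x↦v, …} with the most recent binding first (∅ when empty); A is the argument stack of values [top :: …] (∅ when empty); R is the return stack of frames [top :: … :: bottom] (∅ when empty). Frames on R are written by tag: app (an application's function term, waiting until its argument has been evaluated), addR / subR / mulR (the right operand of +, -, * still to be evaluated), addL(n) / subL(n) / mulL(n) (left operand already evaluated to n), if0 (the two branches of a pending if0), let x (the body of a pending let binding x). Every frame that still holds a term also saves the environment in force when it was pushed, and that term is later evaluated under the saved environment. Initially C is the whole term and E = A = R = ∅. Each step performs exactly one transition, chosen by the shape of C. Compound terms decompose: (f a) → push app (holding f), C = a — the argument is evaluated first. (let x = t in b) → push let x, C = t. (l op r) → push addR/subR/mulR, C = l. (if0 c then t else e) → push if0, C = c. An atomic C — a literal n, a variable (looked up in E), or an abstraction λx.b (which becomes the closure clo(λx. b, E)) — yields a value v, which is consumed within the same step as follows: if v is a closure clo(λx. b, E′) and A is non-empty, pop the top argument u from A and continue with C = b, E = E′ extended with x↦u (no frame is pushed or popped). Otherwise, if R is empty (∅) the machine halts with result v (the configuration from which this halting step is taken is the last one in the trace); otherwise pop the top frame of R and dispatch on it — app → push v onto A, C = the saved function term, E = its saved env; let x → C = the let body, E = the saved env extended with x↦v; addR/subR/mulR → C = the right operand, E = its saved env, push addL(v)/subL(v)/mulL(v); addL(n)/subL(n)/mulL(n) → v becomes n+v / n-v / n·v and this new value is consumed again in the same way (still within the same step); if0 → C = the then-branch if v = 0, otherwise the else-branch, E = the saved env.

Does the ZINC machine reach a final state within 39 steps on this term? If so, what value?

Answer: -24

Machine steps:
[0] <C=((λp. ((λy. p) p)) (-4 * (let u = (let p = -4 in 1) in (let p = 4 in 6)))), E=∅, A=∅, R=∅>
[1] <C=(-4 * (let u = (let p = -4 in 1) in (let p = 4 in 6))), E=∅, A=∅, R=[app]>
[2] <C=-4, E=∅, A=∅, R=[mulR :: app]>
[3] <C=(let u = (let p = -4 in 1) in (let p = 4 in 6)), E=∅, A=∅, R=[mulL(-4) :: app]>
[4] <C=(let p = -4 in 1), E=∅, A=∅, R=[let u :: mulL(-4) :: app]>
[5] <C=-4, E=∅, A=∅, R=[let p :: let u :: mulL(-4) :: app]>
[6] <C=1, E={p↦-4}, A=∅, R=[let u :: mulL(-4) :: app]>
[7] <C=(let p = 4 in 6), E={u↦1}, A=∅, R=[mulL(-4) :: app]>
[8] <C=4, E={u↦1}, A=∅, R=[let p :: mulL(-4) :: app]>
[9] <C=6, E={p↦4, u↦1}, A=∅, R=[mulL(-4) :: app]>
[10] <C=(λp. ((λy. p) p)), E=∅, A=[-24], R=∅>
[11] <C=((λy. p) p), E={p↦-24}, A=∅, R=∅>
[12] <C=p, E={p↦-24}, A=∅, R=[app]>
[13] <C=(λy. p), E={p↦-24}, A=[-24], R=∅>
[14] <C=p, E={y↦-24, p↦-24}, A=∅, R=∅>
→ final value -24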